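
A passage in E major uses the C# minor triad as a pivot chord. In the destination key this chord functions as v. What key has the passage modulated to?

F# minor

The numeral v denotes a minor triad on scale degree 5. With C# on degree 5, the tonic of the new key is F#.
Degree 5 carries a minor triad in natural-minor keys, so the destination is F# minor.
Check: the diatonic triads of F# minor (natural minor) are F#m (i), G#dim (ii°), A (III), Bm (iv), C#m (v), D (VI), E (VII) — C# minor is indeed v.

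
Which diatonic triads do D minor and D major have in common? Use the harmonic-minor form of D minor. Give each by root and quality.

Triads in D minor (harmonic minor): D minor (i), E diminished (ii°), F augmented (III+), G minor (iv), A major (V), Bb major (VI), C# diminished (vii°).
Triads in D major: D major (I), E minor (ii), F# minor (iii), G major (IV), A major (V), B minor (vi), C# diminished (vii°).
Shared triads with their functions: A major (V in D minor, V in D major); C# diminished (vii° in D minor, vii° in D major).

A, C#dim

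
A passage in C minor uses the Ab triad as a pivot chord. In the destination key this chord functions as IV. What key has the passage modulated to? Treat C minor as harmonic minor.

The numeral IV denotes a major triad on scale degree 4. With Ab on degree 4, the tonic of the new key is Eb.
Degree 4 carries a major triad in major keys, so the destination is Eb major.
Check: the diatonic triads of Eb major are Eb (I), Fm (ii), Gm (iii), Ab (IV), Bb (V), Cm (vi), Ddim (vii°) — Ab is indeed IV.

Eb major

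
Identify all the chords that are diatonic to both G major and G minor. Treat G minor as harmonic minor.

Triads in G major: G major (I), A minor (ii), B minor (iii), C major (IV), D major (V), E minor (vi), F♯ diminished (vii°).
Triads in G minor (harmonic minor): G minor (i), A diminished (ii°), B♭ augmented (III+), C minor (iv), D major (V), E♭ major (VI), F♯ diminished (vii°).
Shared triads with their functions: D major (V in G major, V in G minor); F♯ diminished (vii° in G major, vii° in G minor).

D, F♯dim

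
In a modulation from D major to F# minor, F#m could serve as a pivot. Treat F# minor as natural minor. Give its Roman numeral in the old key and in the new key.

iii in D major; i in F# minor

The scale of D major is D E F# G A B C#; F# is degree 3, and the triad built there (F#-A-C#) is minor, so it is iii.
The scale of F# minor (natural minor) is F# G# A B C# D E; F# is degree 1, and the triad built there (F#-A-C#) is minor, so it is i.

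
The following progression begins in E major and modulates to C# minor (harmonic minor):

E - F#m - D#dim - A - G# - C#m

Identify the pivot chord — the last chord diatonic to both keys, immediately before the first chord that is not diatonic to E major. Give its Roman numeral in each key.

A — IV in E major, VI in C# minor

Chords diatonic to E major: E, F#m, G#m, A, B, C#m, D#dim.
Reading the progression, the first chord not in that set is G#, so the modulation leaves E major there.
The chord immediately before G# is A, which is diatonic to both keys: IV in E major and VI in C# minor.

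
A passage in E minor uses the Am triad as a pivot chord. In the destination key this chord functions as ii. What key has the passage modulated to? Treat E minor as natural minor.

The numeral ii denotes a minor triad on scale degree 2. With A on degree 2, the tonic of the new key is G.
Degree 2 carries a minor triad in major keys, so the destination is G major.
Check: the diatonic triads of G major are G (I), Am (ii), Bm (iii), C (IV), D (V), Em (vi), F#dim (vii°) — Am is indeed ii.

G major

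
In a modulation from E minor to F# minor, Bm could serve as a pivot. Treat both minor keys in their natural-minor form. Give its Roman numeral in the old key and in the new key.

v in E minor; iv in F# minor

The scale of E minor (natural minor) is E F# G A B C D; B is degree 5, and the triad built there (B-D-F#) is minor, so it is v.
The scale of F# minor (natural minor) is F# G# A B C# D E; B is degree 4, and the triad built there (B-D-F#) is minor, so it is iv.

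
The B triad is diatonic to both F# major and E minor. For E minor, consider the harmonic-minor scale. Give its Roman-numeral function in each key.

The scale of F# major is F# G# A# B C# D# E#; B is degree 4, and the triad built there (B-D#-F#) is major, so it is IV.
The scale of E minor (harmonic minor) is E F# G A B C D#; B is degree 5, and the triad built there (B-D#-F#) is major, so it is V.

IV in F# major; V in E minor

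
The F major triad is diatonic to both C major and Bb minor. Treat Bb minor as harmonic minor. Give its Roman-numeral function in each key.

The scale of C major is C D E F G A B; F is degree 4, and the triad built there (F-A-C) is major, so it is IV.
The scale of Bb minor (harmonic minor) is Bb C Db Eb F Gb A; F is degree 5, and the triad built there (F-A-C) is major, so it is V.

IV in C major; V in Bb minor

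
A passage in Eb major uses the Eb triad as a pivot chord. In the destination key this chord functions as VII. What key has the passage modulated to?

F minor

The numeral VII denotes a major triad on scale degree 7. With Eb on degree 7, the tonic of the new key is F.
Degree 7 carries a major triad in natural-minor keys, so the destination is F minor.
Check: the diatonic triads of F minor (natural minor) are Fm (i), Gdim (ii°), Ab (III), Bbm (iv), Cm (v), Db (VI), Eb (VII) — Eb is indeed VII.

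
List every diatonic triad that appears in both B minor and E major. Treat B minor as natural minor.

Triads in B minor (natural minor): Bm (i), C♯dim (ii°), D (III), Em (iv), F♯m (v), G (VI), A (VII).
Triads in E major: E (I), F♯m (ii), G♯m (iii), A (IV), B (V), C♯m (vi), D♯dim (vii°).
Shared triads with their functions: F♯m (v in B minor, ii in E major); A (VII in B minor, IV in E major).

F♯m, A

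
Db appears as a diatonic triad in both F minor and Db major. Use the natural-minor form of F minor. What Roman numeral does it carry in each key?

The scale of F minor (natural minor) is F G Ab Bb C Db Eb; Db is degree 6, and the triad built there (Db-F-Ab) is major, so it is VI.
The scale of Db major is Db Eb F Gb Ab Bb C; Db is degree 1, and the triad built there (Db-F-Ab) is major, so it is I.

VI in F minor; I in Db major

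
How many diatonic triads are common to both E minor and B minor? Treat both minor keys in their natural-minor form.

4

Diatonic triads of E minor (natural minor): Em (i), F#dim (ii°), G (III), Am (iv), Bm (v), C (VI), D (VII).
Diatonic triads of B minor (natural minor): Bm (i), C#dim (ii°), D (III), Em (iv), F#m (v), G (VI), A (VII).
Matching root and quality in both lists: Em, G, Bm, D.
That gives 4 common triads.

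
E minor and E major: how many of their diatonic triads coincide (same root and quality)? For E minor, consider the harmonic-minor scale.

2

Diatonic triads of E minor (harmonic minor): E minor (i), F♯ diminished (ii°), G augmented (III+), A minor (iv), B major (V), C major (VI), D♯ diminished (vii°).
Diatonic triads of E major: E major (I), F♯ minor (ii), G♯ minor (iii), A major (IV), B major (V), C♯ minor (vi), D♯ diminished (vii°).
Matching root and quality in both lists: B major, D♯ diminished.
That gives 2 common triads.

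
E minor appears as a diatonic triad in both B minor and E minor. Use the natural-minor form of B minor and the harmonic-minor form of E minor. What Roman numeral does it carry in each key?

iv in B minor; i in E minor

The scale of B minor (natural minor) is B C# D E F# G A; E is degree 4, and the triad built there (E-G-B) is minor, so it is iv.
The scale of E minor (harmonic minor) is E F# G A B C D#; E is degree 1, and the triad built there (E-G-B) is minor, so it is i.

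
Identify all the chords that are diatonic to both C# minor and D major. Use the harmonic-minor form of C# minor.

Triads in C# minor (harmonic minor): C# minor (i), D# diminished (ii°), E augmented (III+), F# minor (iv), G# major (V), A major (VI), B# diminished (vii°).
Triads in D major: D major (I), E minor (ii), F# minor (iii), G major (IV), A major (V), B minor (vi), C# diminished (vii°).
Shared triads with their functions: F# minor (iv in C# minor, iii in D major); A major (VI in C# minor, V in D major).

F#m, A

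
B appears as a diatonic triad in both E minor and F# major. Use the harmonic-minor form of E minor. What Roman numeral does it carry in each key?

The scale of E minor (harmonic minor) is E F# G A B C D#; B is degree 5, and the triad built there (B-D#-F#) is major, so it is V.
The scale of F# major is F# G# A# B C# D# E#; B is degree 4, and the triad built there (B-D#-F#) is major, so it is IV.

V in E minor; IV in F# major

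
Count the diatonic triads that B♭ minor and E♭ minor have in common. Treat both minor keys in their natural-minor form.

4

Diatonic triads of B♭ minor (natural minor): B♭m (i), Cdim (ii°), D♭ (III), E♭m (iv), Fm (v), G♭ (VI), A♭ (VII).
Diatonic triads of E♭ minor (natural minor): E♭m (i), Fdim (ii°), G♭ (III), A♭m (iv), B♭m (v), C♭ (VI), D♭ (VII).
Matching root and quality in both lists: B♭m, D♭, E♭m, G♭.
That gives 4 common triads.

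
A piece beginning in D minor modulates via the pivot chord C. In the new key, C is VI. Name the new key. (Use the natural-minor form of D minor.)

E minor

The numeral VI denotes a major triad on scale degree 6. With C on degree 6, the tonic of the new key is E.
Degree 6 carries a major triad in minor keys, so the destination is E minor.
Check: the diatonic triads of E minor (natural minor) are Em (i), F♯dim (ii°), G (III), Am (iv), Bm (v), C (VI), D (VII) — C is indeed VI.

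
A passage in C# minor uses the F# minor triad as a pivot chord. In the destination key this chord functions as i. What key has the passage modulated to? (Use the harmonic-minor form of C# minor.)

F# minor

The numeral i denotes a minor triad on scale degree 1. With F# on degree 1, the tonic of the new key is F#.
Degree 1 carries a minor triad in minor keys, so the destination is F# minor.
Check: the diatonic triads of F# minor (natural minor) are F#m (i), G#dim (ii°), A (III), Bm (iv), C#m (v), D (VI), E (VII) — F# minor is indeed i.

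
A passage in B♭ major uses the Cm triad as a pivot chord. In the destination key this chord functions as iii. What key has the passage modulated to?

The numeral iii denotes a minor triad on scale degree 3. With C on degree 3, the tonic of the new key is A♭.
Degree 3 carries a minor triad in major keys, so the destination is A♭ major.
Check: the diatonic triads of A♭ major are A♭ (I), B♭m (ii), Cm (iii), D♭ (IV), E♭ (V), Fm (vi), Gdim (vii°) — Cm is indeed iii.

A♭ major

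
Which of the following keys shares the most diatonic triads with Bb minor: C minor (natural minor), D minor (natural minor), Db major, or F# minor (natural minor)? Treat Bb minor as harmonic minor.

Triads of Bb minor (harmonic minor): Bbm (i), Cdim (ii°), Dbaug (III+), Ebm (iv), F (V), Gb (VI), Adim (vii°).
C minor (natural minor) shares 0: none.
D minor (natural minor) shares 1: F.
Db major shares 4: Bbm, Cdim, Ebm, Gb.
F# minor (natural minor) shares 0: none.
The most common triads (4) are shared with Db major.

Db major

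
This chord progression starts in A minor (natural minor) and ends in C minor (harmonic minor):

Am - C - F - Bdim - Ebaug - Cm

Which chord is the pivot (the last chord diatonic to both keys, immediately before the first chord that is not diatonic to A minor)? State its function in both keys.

Bdim — ii° in A minor, vii° in C minor

Chords diatonic to A minor: Am, Bdim, C, Dm, Em, F, G.
Reading the progression, the first chord not in that set is Ebaug, so the modulation leaves A minor there.
The chord immediately before Ebaug is Bdim, which is diatonic to both keys: ii° in A minor and vii° in C minor.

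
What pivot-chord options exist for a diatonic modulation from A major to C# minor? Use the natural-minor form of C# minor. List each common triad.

A, C#m, E, F#m

Triads in A major: A major (I), B minor (ii), C# minor (iii), D major (IV), E major (V), F# minor (vi), G# diminished (vii°).
Triads in C# minor (natural minor): C# minor (i), D# diminished (ii°), E major (III), F# minor (iv), G# minor (v), A major (VI), B major (VII).
Shared triads with their functions: A major (I in A major, VI in C# minor); C# minor (iii in A major, i in C# minor); E major (V in A major, III in C# minor); F# minor (vi in A major, iv in C# minor).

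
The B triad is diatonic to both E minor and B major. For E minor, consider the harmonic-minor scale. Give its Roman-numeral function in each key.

The scale of E minor (harmonic minor) is E F# G A B C D#; B is degree 5, and the triad built there (B-D#-F#) is major, so it is V.
The scale of B major is B C# D# E F# G# A#; B is degree 1, and the triad built there (B-D#-F#) is major, so it is I.

V in E minor; I in B major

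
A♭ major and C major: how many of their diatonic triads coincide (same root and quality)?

0

Diatonic triads of A♭ major: A♭ major (I), B♭ minor (ii), C minor (iii), D♭ major (IV), E♭ major (V), F minor (vi), G diminished (vii°).
Diatonic triads of C major: C major (I), D minor (ii), E minor (iii), F major (IV), G major (V), A minor (vi), B diminished (vii°).
No triad has the same root and quality in both keys.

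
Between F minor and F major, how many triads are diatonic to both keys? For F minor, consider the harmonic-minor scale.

2

Diatonic triads of F minor (harmonic minor): Fm (i), Gdim (ii°), Abaug (III+), Bbm (iv), C (V), Db (VI), Edim (vii°).
Diatonic triads of F major: F (I), Gm (ii), Am (iii), Bb (IV), C (V), Dm (vi), Edim (vii°).
Matching root and quality in both lists: C, Edim.
That gives 2 common triads.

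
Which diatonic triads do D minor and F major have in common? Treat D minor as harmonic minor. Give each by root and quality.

Dm, Edim, Gm, Bb

Triads in D minor (harmonic minor): Dm (i), Edim (ii°), Faug (III+), Gm (iv), A (V), Bb (VI), C#dim (vii°).
Triads in F major: F (I), Gm (ii), Am (iii), Bb (IV), C (V), Dm (vi), Edim (vii°).
Shared triads with their functions: Dm (i in D minor, vi in F major); Edim (ii° in D minor, vii° in F major); Gm (iv in D minor, ii in F major); Bb (VI in D minor, IV in F major).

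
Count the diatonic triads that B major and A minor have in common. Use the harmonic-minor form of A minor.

1

Diatonic triads of B major: B major (I), C# minor (ii), D# minor (iii), E major (IV), F# major (V), G# minor (vi), A# diminished (vii°).
Diatonic triads of A minor (harmonic minor): A minor (i), B diminished (ii°), C augmented (III+), D minor (iv), E major (V), F major (VI), G# diminished (vii°).
Matching root and quality in both lists: E major.
That gives 1 common triad.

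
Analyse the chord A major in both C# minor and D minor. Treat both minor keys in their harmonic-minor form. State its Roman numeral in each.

The scale of C# minor (harmonic minor) is C# D# E F# G# A B#; A is degree 6, and the triad built there (A-C#-E) is major, so it is VI.
The scale of D minor (harmonic minor) is D E F G A Bb C#; A is degree 5, and the triad built there (A-C#-E) is major, so it is V.

VI in C# minor; V in D minor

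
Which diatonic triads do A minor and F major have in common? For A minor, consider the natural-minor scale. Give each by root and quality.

Am, C, Dm, F

Triads in A minor (natural minor): Am (i), Bdim (ii°), C (III), Dm (iv), Em (v), F (VI), G (VII).
Triads in F major: F (I), Gm (ii), Am (iii), Bb (IV), C (V), Dm (vi), Edim (vii°).
Shared triads with their functions: Am (i in A minor, iii in F major); C (III in A minor, V in F major); Dm (iv in A minor, vi in F major); F (VI in A minor, I in F major).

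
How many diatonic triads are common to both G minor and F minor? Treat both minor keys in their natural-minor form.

2

Diatonic triads of G minor (natural minor): G minor (i), A diminished (ii°), Bb major (III), C minor (iv), D minor (v), Eb major (VI), F major (VII).
Diatonic triads of F minor (natural minor): F minor (i), G diminished (ii°), Ab major (III), Bb minor (iv), C minor (v), Db major (VI), Eb major (VII).
Matching root and quality in both lists: C minor, Eb major.
That gives 2 common triads.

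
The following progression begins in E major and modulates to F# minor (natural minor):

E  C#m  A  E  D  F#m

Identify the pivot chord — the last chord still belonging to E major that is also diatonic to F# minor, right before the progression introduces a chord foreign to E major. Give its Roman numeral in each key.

E — I in E major, VII in F# minor

Chords diatonic to E major: E, F#m, G#m, A, B, C#m, D#dim.
Reading the progression, the first chord not in that set is D, so the modulation leaves E major there.
The chord immediately before D is E, which is diatonic to both keys: I in E major and VII in F# minor.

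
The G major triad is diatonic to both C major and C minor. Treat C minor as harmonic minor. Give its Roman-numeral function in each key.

V in C major; V in C minor

The scale of C major is C D E F G A B; G is degree 5, and the triad built there (G-B-D) is major, so it is V.
The scale of C minor (harmonic minor) is C D Eb F G Ab B; G is degree 5, and the triad built there (G-B-D) is major, so it is V.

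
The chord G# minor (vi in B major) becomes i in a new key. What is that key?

The numeral i denotes a minor triad on scale degree 1. With G# on degree 1, the tonic of the new key is G#.
Degree 1 carries a minor triad in minor keys, so the destination is G# minor.
Check: the diatonic triads of G# minor (natural minor) are G#m (i), A#dim (ii°), B (III), C#m (iv), D#m (v), E (VI), F# (VII) — G# minor is indeed i.

G# minor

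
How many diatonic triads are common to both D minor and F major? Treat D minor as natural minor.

Diatonic triads of D minor (natural minor): Dm (i), Edim (ii°), F (III), Gm (iv), Am (v), B♭ (VI), C (VII).
Diatonic triads of F major: F (I), Gm (ii), Am (iii), B♭ (IV), C (V), Dm (vi), Edim (vii°).
Matching root and quality in both lists: Dm, Edim, F, Gm, Am, B♭, C.
That gives 7 common triads.

7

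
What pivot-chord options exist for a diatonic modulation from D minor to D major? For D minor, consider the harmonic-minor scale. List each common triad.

A, C#dim

Triads in D minor (harmonic minor): Dm (i), Edim (ii°), Faug (III+), Gm (iv), A (V), Bb (VI), C#dim (vii°).
Triads in D major: D (I), Em (ii), F#m (iii), G (IV), A (V), Bm (vi), C#dim (vii°).
Shared triads with their functions: A (V in D minor, V in D major); C#dim (vii° in D minor, vii° in D major).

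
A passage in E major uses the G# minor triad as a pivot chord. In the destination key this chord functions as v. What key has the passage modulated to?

The numeral v denotes a minor triad on scale degree 5. With G# on degree 5, the tonic of the new key is C#.
Degree 5 carries a minor triad in natural-minor keys, so the destination is C# minor.
Check: the diatonic triads of C# minor (natural minor) are C#m (i), D#dim (ii°), E (III), F#m (iv), G#m (v), A (VI), B (VII) — G# minor is indeed v.

C# minor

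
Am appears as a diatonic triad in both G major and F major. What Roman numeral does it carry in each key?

The scale of G major is G A B C D E F♯; A is degree 2, and the triad built there (A-C-E) is minor, so it is ii.
The scale of F major is F G A B♭ C D E; A is degree 3, and the triad built there (A-C-E) is minor, so it is iii.

ii in G major; iii in F major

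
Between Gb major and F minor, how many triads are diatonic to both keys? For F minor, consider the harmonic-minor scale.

Diatonic triads of Gb major: Gb (I), Abm (ii), Bbm (iii), Cb (IV), Db (V), Ebm (vi), Fdim (vii°).
Diatonic triads of F minor (harmonic minor): Fm (i), Gdim (ii°), Abaug (III+), Bbm (iv), C (V), Db (VI), Edim (vii°).
Matching root and quality in both lists: Bbm, Db.
That gives 2 common triads.

2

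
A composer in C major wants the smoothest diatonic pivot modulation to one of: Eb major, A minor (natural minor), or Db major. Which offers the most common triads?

Triads of C major: C major (I), D minor (ii), E minor (iii), F major (IV), G major (V), A minor (vi), B diminished (vii°).
Eb major shares 0: none.
A minor (natural minor) shares 7: C, Dm, Em, F, G, Am, Bdim.
Db major shares 0: none.
The most common triads (7) are shared with A minor.

A minor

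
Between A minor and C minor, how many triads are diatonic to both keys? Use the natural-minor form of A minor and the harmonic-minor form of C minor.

2

Diatonic triads of A minor (natural minor): Am (i), Bdim (ii°), C (III), Dm (iv), Em (v), F (VI), G (VII).
Diatonic triads of C minor (harmonic minor): Cm (i), Ddim (ii°), Ebaug (III+), Fm (iv), G (V), Ab (VI), Bdim (vii°).
Matching root and quality in both lists: Bdim, G.
That gives 2 common triads.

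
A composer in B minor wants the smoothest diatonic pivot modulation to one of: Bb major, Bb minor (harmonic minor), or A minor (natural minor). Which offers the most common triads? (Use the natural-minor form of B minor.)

Triads of B minor (natural minor): Bm (i), C#dim (ii°), D (III), Em (iv), F#m (v), G (VI), A (VII).
Bb major shares 0: none.
Bb minor (harmonic minor) shares 0: none.
A minor (natural minor) shares 2: Em, G.
The most common triads (2) are shared with A minor.

A minor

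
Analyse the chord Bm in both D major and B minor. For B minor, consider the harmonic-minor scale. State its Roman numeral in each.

vi in D major; i in B minor

The scale of D major is D E F# G A B C#; B is degree 6, and the triad built there (B-D-F#) is minor, so it is vi.
The scale of B minor (harmonic minor) is B C# D E F# G A#; B is degree 1, and the triad built there (B-D-F#) is minor, so it is i.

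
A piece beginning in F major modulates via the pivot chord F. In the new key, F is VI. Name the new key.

The numeral VI denotes a major triad on scale degree 6. With F on degree 6, the tonic of the new key is A.
Degree 6 carries a major triad in minor keys, so the destination is A minor.
Check: the diatonic triads of A minor (natural minor) are Am (i), Bdim (ii°), C (III), Dm (iv), Em (v), F (VI), G (VII) — F is indeed VI.

A minor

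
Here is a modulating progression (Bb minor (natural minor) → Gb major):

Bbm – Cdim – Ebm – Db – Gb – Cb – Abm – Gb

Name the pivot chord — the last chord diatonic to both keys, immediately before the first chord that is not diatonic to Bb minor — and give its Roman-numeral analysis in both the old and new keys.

Chords diatonic to Bb minor: Bbm, Cdim, Db, Ebm, Fm, Gb, Ab.
Reading the progression, the first chord not in that set is Cb, so the modulation leaves Bb minor there.
The chord immediately before Cb is Gb, which is diatonic to both keys: VI in Bb minor and I in Gb major.

Gb — VI in Bb minor, I in Gb major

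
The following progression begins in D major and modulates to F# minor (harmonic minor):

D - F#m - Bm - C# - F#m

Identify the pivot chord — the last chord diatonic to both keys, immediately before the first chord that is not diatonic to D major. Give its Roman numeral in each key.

Bm — vi in D major, iv in F# minor

Chords diatonic to D major: D, Em, F#m, G, A, Bm, C#dim.
Reading the progression, the first chord not in that set is C#, so the modulation leaves D major there.
The chord immediately before C# is Bm, which is diatonic to both keys: vi in D major and iv in F# minor.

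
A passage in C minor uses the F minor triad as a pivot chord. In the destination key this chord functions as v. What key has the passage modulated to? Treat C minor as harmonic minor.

Bb minor

The numeral v denotes a minor triad on scale degree 5. With F on degree 5, the tonic of the new key is Bb.
Degree 5 carries a minor triad in natural-minor keys, so the destination is Bb minor.
Check: the diatonic triads of Bb minor (natural minor) are Bbm (i), Cdim (ii°), Db (III), Ebm (iv), Fm (v), Gb (VI), Ab (VII) — F minor is indeed v.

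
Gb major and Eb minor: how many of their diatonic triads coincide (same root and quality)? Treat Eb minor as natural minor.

7

Diatonic triads of Gb major: Gb (I), Abm (ii), Bbm (iii), Cb (IV), Db (V), Ebm (vi), Fdim (vii°).
Diatonic triads of Eb minor (natural minor): Ebm (i), Fdim (ii°), Gb (III), Abm (iv), Bbm (v), Cb (VI), Db (VII).
Matching root and quality in both lists: Gb, Abm, Bbm, Cb, Db, Ebm, Fdim.
That gives 7 common triads.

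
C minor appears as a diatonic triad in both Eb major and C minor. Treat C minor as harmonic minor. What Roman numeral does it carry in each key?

vi in Eb major; i in C minor

The scale of Eb major is Eb F G Ab Bb C D; C is degree 6, and the triad built there (C-Eb-G) is minor, so it is vi.
The scale of C minor (harmonic minor) is C D Eb F G Ab B; C is degree 1, and the triad built there (C-Eb-G) is minor, so it is i.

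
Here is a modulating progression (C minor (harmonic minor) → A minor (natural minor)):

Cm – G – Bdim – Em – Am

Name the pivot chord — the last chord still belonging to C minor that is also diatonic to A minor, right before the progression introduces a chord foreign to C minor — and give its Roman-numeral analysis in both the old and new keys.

Bdim — vii° in C minor, ii° in A minor

Chords diatonic to C minor: Cm, Ddim, Ebaug, Fm, G, Ab, Bdim.
Reading the progression, the first chord not in that set is Em, so the modulation leaves C minor there.
The chord immediately before Em is Bdim, which is diatonic to both keys: vii° in C minor and ii° in A minor.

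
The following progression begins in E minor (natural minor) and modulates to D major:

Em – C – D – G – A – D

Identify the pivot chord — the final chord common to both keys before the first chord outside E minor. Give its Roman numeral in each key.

Chords diatonic to E minor: Em, F#dim, G, Am, Bm, C, D.
Reading the progression, the first chord not in that set is A, so the modulation leaves E minor there.
The chord immediately before A is G, which is diatonic to both keys: III in E minor and IV in D major.

G — III in E minor, IV in D major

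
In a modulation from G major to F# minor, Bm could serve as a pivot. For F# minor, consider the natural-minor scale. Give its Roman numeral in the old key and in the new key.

The scale of G major is G A B C D E F#; B is degree 3, and the triad built there (B-D-F#) is minor, so it is iii.
The scale of F# minor (natural minor) is F# G# A B C# D E; B is degree 4, and the triad built there (B-D-F#) is minor, so it is iv.

iii in G major; iv in F# minor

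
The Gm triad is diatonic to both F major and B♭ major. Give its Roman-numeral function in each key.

The scale of F major is F G A B♭ C D E; G is degree 2, and the triad built there (G-B♭-D) is minor, so it is ii.
The scale of B♭ major is B♭ C D E♭ F G A; G is degree 6, and the triad built there (G-B♭-D) is minor, so it is vi.

ii in F major; vi in B♭ major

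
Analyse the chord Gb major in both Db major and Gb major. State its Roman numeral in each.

IV in Db major; I in Gb major

The scale of Db major is Db Eb F Gb Ab Bb C; Gb is degree 4, and the triad built there (Gb-Bb-Db) is major, so it is IV.
The scale of Gb major is Gb Ab Bb Cb Db Eb F; Gb is degree 1, and the triad built there (Gb-Bb-Db) is major, so it is I.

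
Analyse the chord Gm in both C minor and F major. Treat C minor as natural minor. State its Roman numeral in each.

v in C minor; ii in F major

The scale of C minor (natural minor) is C D E♭ F G A♭ B♭; G is degree 5, and the triad built there (G-B♭-D) is minor, so it is v.
The scale of F major is F G A B♭ C D E; G is degree 2, and the triad built there (G-B♭-D) is minor, so it is ii.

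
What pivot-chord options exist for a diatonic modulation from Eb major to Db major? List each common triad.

Fm, Ab

Triads in Eb major: Eb major (I), F minor (ii), G minor (iii), Ab major (IV), Bb major (V), C minor (vi), D diminished (vii°).
Triads in Db major: Db major (I), Eb minor (ii), F minor (iii), Gb major (IV), Ab major (V), Bb minor (vi), C diminished (vii°).
Shared triads with their functions: F minor (ii in Eb major, iii in Db major); Ab major (IV in Eb major, V in Db major).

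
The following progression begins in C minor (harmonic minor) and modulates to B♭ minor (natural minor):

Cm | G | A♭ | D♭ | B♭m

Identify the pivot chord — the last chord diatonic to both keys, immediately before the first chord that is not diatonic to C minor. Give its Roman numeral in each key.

A♭ — VI in C minor, VII in B♭ minor

Chords diatonic to C minor: Cm, Ddim, E♭aug, Fm, G, A♭, Bdim.
Reading the progression, the first chord not in that set is D♭, so the modulation leaves C minor there.
The chord immediately before D♭ is A♭, which is diatonic to both keys: VI in C minor and VII in B♭ minor.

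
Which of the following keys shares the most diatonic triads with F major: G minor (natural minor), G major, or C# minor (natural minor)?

Triads of F major: F (I), Gm (ii), Am (iii), Bb (IV), C (V), Dm (vi), Edim (vii°).
G minor (natural minor) shares 4: F, Gm, Bb, Dm.
G major shares 2: Am, C.
C# minor (natural minor) shares 0: none.
The most common triads (4) are shared with G minor.

G minor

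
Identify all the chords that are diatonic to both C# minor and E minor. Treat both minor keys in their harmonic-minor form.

D#dim

Triads in C# minor (harmonic minor): C#m (i), D#dim (ii°), Eaug (III+), F#m (iv), G# (V), A (VI), B#dim (vii°).
Triads in E minor (harmonic minor): Em (i), F#dim (ii°), Gaug (III+), Am (iv), B (V), C (VI), D#dim (vii°).
Shared triads with their functions: D#dim (ii° in C# minor, vii° in E minor).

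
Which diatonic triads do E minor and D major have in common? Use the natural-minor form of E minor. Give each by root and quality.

Triads in E minor (natural minor): E minor (i), F♯ diminished (ii°), G major (III), A minor (iv), B minor (v), C major (VI), D major (VII).
Triads in D major: D major (I), E minor (ii), F♯ minor (iii), G major (IV), A major (V), B minor (vi), C♯ diminished (vii°).
Shared triads with their functions: E minor (i in E minor, ii in D major); G major (III in E minor, IV in D major); B minor (v in E minor, vi in D major); D major (VII in E minor, I in D major).

Em, G, Bm, D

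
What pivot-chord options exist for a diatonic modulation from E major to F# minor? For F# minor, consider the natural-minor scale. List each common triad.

Triads in E major: E (I), F#m (ii), G#m (iii), A (IV), B (V), C#m (vi), D#dim (vii°).
Triads in F# minor (natural minor): F#m (i), G#dim (ii°), A (III), Bm (iv), C#m (v), D (VI), E (VII).
Shared triads with their functions: E (I in E major, VII in F# minor); F#m (ii in E major, i in F# minor); A (IV in E major, III in F# minor); C#m (vi in E major, v in F# minor).

E, F#m, A, C#m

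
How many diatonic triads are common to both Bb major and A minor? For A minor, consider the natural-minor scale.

Diatonic triads of Bb major: Bb major (I), C minor (ii), D minor (iii), Eb major (IV), F major (V), G minor (vi), A diminished (vii°).
Diatonic triads of A minor (natural minor): A minor (i), B diminished (ii°), C major (III), D minor (iv), E minor (v), F major (VI), G major (VII).
Matching root and quality in both lists: D minor, F major.
That gives 2 common triads.

2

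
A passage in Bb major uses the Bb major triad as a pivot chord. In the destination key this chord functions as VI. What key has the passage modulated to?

D minor

The numeral VI denotes a major triad on scale degree 6. With Bb on degree 6, the tonic of the new key is D.
Degree 6 carries a major triad in minor keys, so the destination is D minor.
Check: the diatonic triads of D minor (natural minor) are Dm (i), Edim (ii°), F (III), Gm (iv), Am (v), Bb (VI), C (VII) — Bb major is indeed VI.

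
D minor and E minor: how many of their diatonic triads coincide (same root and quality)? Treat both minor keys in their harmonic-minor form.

Diatonic triads of D minor (harmonic minor): Dm (i), Edim (ii°), Faug (III+), Gm (iv), A (V), Bb (VI), C#dim (vii°).
Diatonic triads of E minor (harmonic minor): Em (i), F#dim (ii°), Gaug (III+), Am (iv), B (V), C (VI), D#dim (vii°).
No triad has the same root and quality in both keys.

0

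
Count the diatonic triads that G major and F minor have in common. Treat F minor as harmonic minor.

Diatonic triads of G major: G (I), Am (ii), Bm (iii), C (IV), D (V), Em (vi), F♯dim (vii°).
Diatonic triads of F minor (harmonic minor): Fm (i), Gdim (ii°), A♭aug (III+), B♭m (iv), C (V), D♭ (VI), Edim (vii°).
Matching root and quality in both lists: C.
That gives 1 common triad.

1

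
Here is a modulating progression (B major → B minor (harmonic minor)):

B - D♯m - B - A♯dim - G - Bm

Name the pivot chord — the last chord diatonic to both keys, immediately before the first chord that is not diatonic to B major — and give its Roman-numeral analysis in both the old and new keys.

A♯dim — vii° in B major, vii° in B minor

Chords diatonic to B major: B, C♯m, D♯m, E, F♯, G♯m, A♯dim.
Reading the progression, the first chord not in that set is G, so the modulation leaves B major there.
The chord immediately before G is A♯dim, which is diatonic to both keys: vii° in B major and vii° in B minor.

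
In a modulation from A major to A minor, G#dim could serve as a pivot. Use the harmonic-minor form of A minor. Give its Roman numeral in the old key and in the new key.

vii° in A major; vii° in A minor

The scale of A major is A B C# D E F# G#; G# is degree 7, and the triad built there (G#-B-D) is diminished, so it is vii°.
The scale of A minor (harmonic minor) is A B C D E F G#; G# is degree 7, and the triad built there (G#-B-D) is diminished, so it is vii°.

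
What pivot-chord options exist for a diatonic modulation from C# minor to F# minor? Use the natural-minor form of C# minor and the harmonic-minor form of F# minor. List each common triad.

Triads in C# minor (natural minor): C#m (i), D#dim (ii°), E (III), F#m (iv), G#m (v), A (VI), B (VII).
Triads in F# minor (harmonic minor): F#m (i), G#dim (ii°), Aaug (III+), Bm (iv), C# (V), D (VI), E#dim (vii°).
Shared triads with their functions: F#m (iv in C# minor, i in F# minor).

F#m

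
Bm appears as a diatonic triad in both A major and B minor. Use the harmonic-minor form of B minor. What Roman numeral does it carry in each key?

The scale of A major is A B C# D E F# G#; B is degree 2, and the triad built there (B-D-F#) is minor, so it is ii.
The scale of B minor (harmonic minor) is B C# D E F# G A#; B is degree 1, and the triad built there (B-D-F#) is minor, so it is i.

ii in A major; i in B minor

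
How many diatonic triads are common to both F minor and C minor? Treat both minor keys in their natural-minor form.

Diatonic triads of F minor (natural minor): Fm (i), Gdim (ii°), Ab (III), Bbm (iv), Cm (v), Db (VI), Eb (VII).
Diatonic triads of C minor (natural minor): Cm (i), Ddim (ii°), Eb (III), Fm (iv), Gm (v), Ab (VI), Bb (VII).
Matching root and quality in both lists: Fm, Ab, Cm, Eb.
That gives 4 common triads.

4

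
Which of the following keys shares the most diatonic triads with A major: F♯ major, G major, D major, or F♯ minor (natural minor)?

Triads of A major: A (I), Bm (ii), C♯m (iii), D (IV), E (V), F♯m (vi), G♯dim (vii°).
F♯ major shares 0: none.
G major shares 2: Bm, D.
D major shares 4: A, Bm, D, F♯m.
F♯ minor (natural minor) shares 7: A, Bm, C♯m, D, E, F♯m, G♯dim.
The most common triads (7) are shared with F♯ minor.

F♯ minor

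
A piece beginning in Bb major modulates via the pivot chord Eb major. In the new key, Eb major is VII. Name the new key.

F minor

The numeral VII denotes a major triad on scale degree 7. With Eb on degree 7, the tonic of the new key is F.
Degree 7 carries a major triad in natural-minor keys, so the destination is F minor.
Check: the diatonic triads of F minor (natural minor) are Fm (i), Gdim (ii°), Ab (III), Bbm (iv), Cm (v), Db (VI), Eb (VII) — Eb major is indeed VII.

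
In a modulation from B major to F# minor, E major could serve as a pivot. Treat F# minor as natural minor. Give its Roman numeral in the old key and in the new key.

The scale of B major is B C# D# E F# G# A#; E is degree 4, and the triad built there (E-G#-B) is major, so it is IV.
The scale of F# minor (natural minor) is F# G# A B C# D E; E is degree 7, and the triad built there (E-G#-B) is major, so it is VII.

IV in B major; VII in F# minor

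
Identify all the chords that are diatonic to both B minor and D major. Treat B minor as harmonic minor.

Triads in B minor (harmonic minor): Bm (i), C#dim (ii°), Daug (III+), Em (iv), F# (V), G (VI), A#dim (vii°).
Triads in D major: D (I), Em (ii), F#m (iii), G (IV), A (V), Bm (vi), C#dim (vii°).
Shared triads with their functions: Bm (i in B minor, vi in D major); C#dim (ii° in B minor, vii° in D major); Em (iv in B minor, ii in D major); G (VI in B minor, IV in D major).

Bm, C#dim, Em, G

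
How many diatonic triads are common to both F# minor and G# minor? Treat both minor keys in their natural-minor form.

2

Diatonic triads of F# minor (natural minor): F# minor (i), G# diminished (ii°), A major (III), B minor (iv), C# minor (v), D major (VI), E major (VII).
Diatonic triads of G# minor (natural minor): G# minor (i), A# diminished (ii°), B major (III), C# minor (iv), D# minor (v), E major (VI), F# major (VII).
Matching root and quality in both lists: C# minor, E major.
That gives 2 common triads.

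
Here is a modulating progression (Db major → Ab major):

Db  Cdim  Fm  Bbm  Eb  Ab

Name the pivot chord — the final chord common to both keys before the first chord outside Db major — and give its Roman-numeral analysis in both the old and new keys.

Bbm — vi in Db major, ii in Ab major

Chords diatonic to Db major: Db, Ebm, Fm, Gb, Ab, Bbm, Cdim.
Reading the progression, the first chord not in that set is Eb, so the modulation leaves Db major there.
The chord immediately before Eb is Bbm, which is diatonic to both keys: vi in Db major and ii in Ab major.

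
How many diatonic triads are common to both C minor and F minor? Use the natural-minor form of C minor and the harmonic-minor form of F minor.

Diatonic triads of C minor (natural minor): Cm (i), Ddim (ii°), Eb (III), Fm (iv), Gm (v), Ab (VI), Bb (VII).
Diatonic triads of F minor (harmonic minor): Fm (i), Gdim (ii°), Abaug (III+), Bbm (iv), C (V), Db (VI), Edim (vii°).
Matching root and quality in both lists: Fm.
That gives 1 common triad.

1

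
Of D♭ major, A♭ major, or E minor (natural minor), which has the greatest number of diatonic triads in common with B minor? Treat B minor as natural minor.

E minor

Triads of B minor (natural minor): B minor (i), C♯ diminished (ii°), D major (III), E minor (iv), F♯ minor (v), G major (VI), A major (VII).
D♭ major shares 0: none.
A♭ major shares 0: none.
E minor (natural minor) shares 4: Bm, D, Em, G.
The most common triads (4) are shared with E minor.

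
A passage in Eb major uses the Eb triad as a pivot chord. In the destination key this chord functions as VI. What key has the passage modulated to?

The numeral VI denotes a major triad on scale degree 6. With Eb on degree 6, the tonic of the new key is G.
Degree 6 carries a major triad in minor keys, so the destination is G minor.
Check: the diatonic triads of G minor (natural minor) are Gm (i), Adim (ii°), Bb (III), Cm (iv), Dm (v), Eb (VI), F (VII) — Eb is indeed VI.

G minor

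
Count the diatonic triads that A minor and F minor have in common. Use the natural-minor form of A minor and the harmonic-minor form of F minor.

Diatonic triads of A minor (natural minor): A minor (i), B diminished (ii°), C major (III), D minor (iv), E minor (v), F major (VI), G major (VII).
Diatonic triads of F minor (harmonic minor): F minor (i), G diminished (ii°), A♭ augmented (III+), B♭ minor (iv), C major (V), D♭ major (VI), E diminished (vii°).
Matching root and quality in both lists: C major.
That gives 1 common triad.

1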